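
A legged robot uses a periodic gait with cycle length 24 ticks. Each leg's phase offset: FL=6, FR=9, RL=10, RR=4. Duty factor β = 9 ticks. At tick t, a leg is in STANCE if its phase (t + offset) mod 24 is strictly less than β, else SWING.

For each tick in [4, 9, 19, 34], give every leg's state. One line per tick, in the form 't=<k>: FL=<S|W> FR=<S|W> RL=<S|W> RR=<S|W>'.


t=4: FL=W FR=W RL=W RR=S
t=9: FL=W FR=W RL=W RR=W
t=19: FL=S FR=S RL=S RR=W
t=34: FL=W FR=W RL=W RR=W

t=4: phase=(10,13,14,8) vs β=9 → FL=W FR=W RL=W RR=S
t=9: phase=(15,18,19,13) vs β=9 → FL=W FR=W RL=W RR=W
t=19: phase=(1,4,5,23) vs β=9 → FL=S FR=S RL=S RR=W
t=34: phase=(16,19,20,14) vs β=9 → FL=W FR=W RL=W RR=W


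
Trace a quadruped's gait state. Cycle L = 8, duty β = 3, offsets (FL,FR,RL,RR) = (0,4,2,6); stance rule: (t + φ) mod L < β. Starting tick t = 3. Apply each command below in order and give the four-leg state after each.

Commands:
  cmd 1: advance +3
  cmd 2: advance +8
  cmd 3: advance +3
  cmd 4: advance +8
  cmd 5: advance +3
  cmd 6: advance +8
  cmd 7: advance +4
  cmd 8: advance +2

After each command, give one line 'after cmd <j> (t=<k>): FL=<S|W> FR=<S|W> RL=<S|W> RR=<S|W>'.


after cmd 1 (t=6): FL=W FR=S RL=S RR=W
after cmd 2 (t=14): FL=W FR=S RL=S RR=W
after cmd 3 (t=17): FL=S FR=W RL=W RR=W
after cmd 4 (t=25): FL=S FR=W RL=W RR=W
after cmd 5 (t=28): FL=W FR=S RL=W RR=S
after cmd 6 (t=36): FL=W FR=S RL=W RR=S
after cmd 7 (t=40): FL=S FR=W RL=S RR=W
after cmd 8 (t=42): FL=S FR=W RL=W RR=S

start t=3: FL=W FR=W RL=W RR=S
cmd 1: advance +3 → t=6, phase=(6,2,0,4) → FL=W FR=S RL=S RR=W
cmd 2: advance +8 → t=14, phase=(6,2,0,4) → FL=W FR=S RL=S RR=W
cmd 3: advance +3 → t=17, phase=(1,5,3,7) → FL=S FR=W RL=W RR=W
cmd 4: advance +8 → t=25, phase=(1,5,3,7) → FL=S FR=W RL=W RR=W
cmd 5: advance +3 → t=28, phase=(4,0,6,2) → FL=W FR=S RL=W RR=S
cmd 6: advance +8 → t=36, phase=(4,0,6,2) → FL=W FR=S RL=W RR=S
cmd 7: advance +4 → t=40, phase=(0,4,2,6) → FL=S FR=W RL=S RR=W
cmd 8: advance +2 → t=42, phase=(2,6,4,0) → FL=S FR=W RL=W RR=S


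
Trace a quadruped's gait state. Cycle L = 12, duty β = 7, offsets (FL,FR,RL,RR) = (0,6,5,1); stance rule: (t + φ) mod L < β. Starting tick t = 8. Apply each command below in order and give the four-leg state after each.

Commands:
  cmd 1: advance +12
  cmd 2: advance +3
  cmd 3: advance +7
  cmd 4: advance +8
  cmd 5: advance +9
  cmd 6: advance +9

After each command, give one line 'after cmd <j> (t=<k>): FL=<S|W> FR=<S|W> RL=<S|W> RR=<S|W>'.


start t=8: FL=W FR=S RL=S RR=W
cmd 1: advance +12 → t=20, phase=(8,2,1,9) → FL=W FR=S RL=S RR=W
cmd 2: advance +3 → t=23, phase=(11,5,4,0) → FL=W FR=S RL=S RR=S
cmd 3: advance +7 → t=30, phase=(6,0,11,7) → FL=S FR=S RL=W RR=W
cmd 4: advance +8 → t=38, phase=(2,8,7,3) → FL=S FR=W RL=W RR=S
cmd 5: advance +9 → t=47, phase=(11,5,4,0) → FL=W FR=S RL=S RR=S
cmd 6: advance +9 → t=56, phase=(8,2,1,9) → FL=W FR=S RL=S RR=W

after cmd 1 (t=20): FL=W FR=S RL=S RR=W
after cmd 2 (t=23): FL=W FR=S RL=S RR=S
after cmd 3 (t=30): FL=S FR=S RL=W RR=W
after cmd 4 (t=38): FL=S FR=W RL=W RR=S
after cmd 5 (t=47): FL=W FR=S RL=S RR=S
after cmd 6 (t=56): FL=W FR=S RL=S RR=W


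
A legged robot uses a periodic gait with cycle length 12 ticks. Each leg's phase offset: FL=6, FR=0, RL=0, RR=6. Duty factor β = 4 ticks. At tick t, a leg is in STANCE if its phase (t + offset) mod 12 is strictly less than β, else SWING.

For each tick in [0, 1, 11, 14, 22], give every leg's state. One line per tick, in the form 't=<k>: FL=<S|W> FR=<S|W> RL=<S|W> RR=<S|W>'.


t=0: FL=W FR=S RL=S RR=W
t=1: FL=W FR=S RL=S RR=W
t=11: FL=W FR=W RL=W RR=W
t=14: FL=W FR=S RL=S RR=W
t=22: FL=W FR=W RL=W RR=W

t=0: phase=(6,0,0,6) vs β=4 → FL=W FR=S RL=S RR=W
t=1: phase=(7,1,1,7) vs β=4 → FL=W FR=S RL=S RR=W
t=11: phase=(5,11,11,5) vs β=4 → FL=W FR=W RL=W RR=W
t=14: phase=(8,2,2,8) vs β=4 → FL=W FR=S RL=S RR=W
t=22: phase=(4,10,10,4) vs β=4 → FL=W FR=W RL=W RR=W


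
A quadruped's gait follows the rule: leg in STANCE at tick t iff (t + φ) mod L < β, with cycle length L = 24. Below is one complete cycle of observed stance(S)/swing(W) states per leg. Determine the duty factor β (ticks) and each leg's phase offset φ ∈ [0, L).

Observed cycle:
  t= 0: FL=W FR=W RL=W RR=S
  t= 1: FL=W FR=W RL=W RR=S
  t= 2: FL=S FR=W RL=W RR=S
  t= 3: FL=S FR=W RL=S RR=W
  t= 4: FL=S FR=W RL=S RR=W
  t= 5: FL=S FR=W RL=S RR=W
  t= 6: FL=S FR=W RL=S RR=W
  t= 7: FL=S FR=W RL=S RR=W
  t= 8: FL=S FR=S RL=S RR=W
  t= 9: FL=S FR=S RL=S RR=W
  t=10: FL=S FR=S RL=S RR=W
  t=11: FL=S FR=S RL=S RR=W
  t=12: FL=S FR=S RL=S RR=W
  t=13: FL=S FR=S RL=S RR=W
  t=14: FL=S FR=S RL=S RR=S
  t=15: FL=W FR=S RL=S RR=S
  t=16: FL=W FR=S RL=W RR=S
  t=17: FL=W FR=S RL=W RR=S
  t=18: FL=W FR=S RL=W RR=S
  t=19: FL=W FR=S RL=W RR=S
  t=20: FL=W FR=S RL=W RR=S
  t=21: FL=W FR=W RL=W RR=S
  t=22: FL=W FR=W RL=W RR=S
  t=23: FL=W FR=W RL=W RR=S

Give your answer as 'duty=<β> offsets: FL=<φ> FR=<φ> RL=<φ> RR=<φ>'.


duty β = stance ticks per leg = 13
FL: stance ticks = 13; W→S at t=2 → φ=22
FR: stance ticks = 13; W→S at t=8 → φ=16
RL: stance ticks = 13; W→S at t=3 → φ=21
RR: stance ticks = 13; W→S at t=14 → φ=10

duty=13 offsets: FL=22 FR=16 RL=21 RR=10


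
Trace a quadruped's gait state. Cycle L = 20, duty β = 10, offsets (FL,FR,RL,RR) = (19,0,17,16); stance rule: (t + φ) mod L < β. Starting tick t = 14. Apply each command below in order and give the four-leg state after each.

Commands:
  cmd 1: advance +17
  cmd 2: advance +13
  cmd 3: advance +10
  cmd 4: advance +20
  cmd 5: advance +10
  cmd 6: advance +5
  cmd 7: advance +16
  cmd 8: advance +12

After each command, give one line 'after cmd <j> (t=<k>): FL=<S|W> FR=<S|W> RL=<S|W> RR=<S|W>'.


after cmd 1 (t=31): FL=W FR=W RL=S RR=S
after cmd 2 (t=44): FL=S FR=S RL=S RR=S
after cmd 3 (t=54): FL=W FR=W RL=W RR=W
after cmd 4 (t=74): FL=W FR=W RL=W RR=W
after cmd 5 (t=84): FL=S FR=S RL=S RR=S
after cmd 6 (t=89): FL=S FR=S RL=S RR=S
after cmd 7 (t=105): FL=S FR=S RL=S RR=S
after cmd 8 (t=117): FL=W FR=W RL=W RR=W

start t=14: FL=W FR=W RL=W RR=W
cmd 1: advance +17 → t=31, phase=(10,11,8,7) → FL=W FR=W RL=S RR=S
cmd 2: advance +13 → t=44, phase=(3,4,1,0) → FL=S FR=S RL=S RR=S
cmd 3: advance +10 → t=54, phase=(13,14,11,10) → FL=W FR=W RL=W RR=W
cmd 4: advance +20 → t=74, phase=(13,14,11,10) → FL=W FR=W RL=W RR=W
cmd 5: advance +10 → t=84, phase=(3,4,1,0) → FL=S FR=S RL=S RR=S
cmd 6: advance +5 → t=89, phase=(8,9,6,5) → FL=S FR=S RL=S RR=S
cmd 7: advance +16 → t=105, phase=(4,5,2,1) → FL=S FR=S RL=S RR=S
cmd 8: advance +12 → t=117, phase=(16,17,14,13) → FL=W FR=W RL=W RR=W


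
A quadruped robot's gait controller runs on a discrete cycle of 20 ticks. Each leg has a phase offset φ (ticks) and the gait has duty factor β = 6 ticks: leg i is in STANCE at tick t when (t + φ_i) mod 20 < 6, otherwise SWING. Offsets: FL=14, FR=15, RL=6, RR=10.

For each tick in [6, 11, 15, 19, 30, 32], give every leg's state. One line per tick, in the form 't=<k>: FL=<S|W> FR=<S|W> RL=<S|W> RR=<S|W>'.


t=6: phase=(0,1,12,16) vs β=6 → FL=S FR=S RL=W RR=W
t=11: phase=(5,6,17,1) vs β=6 → FL=S FR=W RL=W RR=S
t=15: phase=(9,10,1,5) vs β=6 → FL=W FR=W RL=S RR=S
t=19: phase=(13,14,5,9) vs β=6 → FL=W FR=W RL=S RR=W
t=30: phase=(4,5,16,0) vs β=6 → FL=S FR=S RL=W RR=S
t=32: phase=(6,7,18,2) vs β=6 → FL=W FR=W RL=W RR=S

t=6: FL=S FR=S RL=W RR=W
t=11: FL=S FR=W RL=W RR=S
t=15: FL=W FR=W RL=S RR=S
t=19: FL=W FR=W RL=S RR=W
t=30: FL=S FR=S RL=W RR=S
t=32: FL=W FR=W RL=W RR=S


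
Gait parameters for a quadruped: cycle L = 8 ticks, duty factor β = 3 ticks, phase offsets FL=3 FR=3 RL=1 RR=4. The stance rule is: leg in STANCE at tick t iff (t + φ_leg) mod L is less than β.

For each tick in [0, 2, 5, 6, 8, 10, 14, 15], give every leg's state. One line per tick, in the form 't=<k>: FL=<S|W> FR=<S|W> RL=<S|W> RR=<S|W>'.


t=0: phase=(3,3,1,4) vs β=3 → FL=W FR=W RL=S RR=W
t=2: phase=(5,5,3,6) vs β=3 → FL=W FR=W RL=W RR=W
t=5: phase=(0,0,6,1) vs β=3 → FL=S FR=S RL=W RR=S
t=6: phase=(1,1,7,2) vs β=3 → FL=S FR=S RL=W RR=S
t=8: phase=(3,3,1,4) vs β=3 → FL=W FR=W RL=S RR=W
t=10: phase=(5,5,3,6) vs β=3 → FL=W FR=W RL=W RR=W
t=14: phase=(1,1,7,2) vs β=3 → FL=S FR=S RL=W RR=S
t=15: phase=(2,2,0,3) vs β=3 → FL=S FR=S RL=S RR=W

t=0: FL=W FR=W RL=S RR=W
t=2: FL=W FR=W RL=W RR=W
t=5: FL=S FR=S RL=W RR=S
t=6: FL=S FR=S RL=W RR=S
t=8: FL=W FR=W RL=S RR=W
t=10: FL=W FR=W RL=W RR=W
t=14: FL=S FR=S RL=W RR=S
t=15: FL=S FR=S RL=S RR=W


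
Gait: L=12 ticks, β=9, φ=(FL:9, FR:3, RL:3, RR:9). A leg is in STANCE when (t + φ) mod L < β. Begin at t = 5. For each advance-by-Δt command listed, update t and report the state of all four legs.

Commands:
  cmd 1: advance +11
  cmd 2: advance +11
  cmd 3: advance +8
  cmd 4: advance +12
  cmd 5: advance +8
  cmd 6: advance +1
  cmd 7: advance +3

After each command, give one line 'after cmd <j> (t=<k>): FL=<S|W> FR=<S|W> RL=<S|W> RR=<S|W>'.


after cmd 1 (t=16): FL=S FR=S RL=S RR=S
after cmd 2 (t=27): FL=S FR=S RL=S RR=S
after cmd 3 (t=35): FL=S FR=S RL=S RR=S
after cmd 4 (t=47): FL=S FR=S RL=S RR=S
after cmd 5 (t=55): FL=S FR=W RL=W RR=S
after cmd 6 (t=56): FL=S FR=W RL=W RR=S
after cmd 7 (t=59): FL=S FR=S RL=S RR=S

start t=5: FL=S FR=S RL=S RR=S
cmd 1: advance +11 → t=16, phase=(1,7,7,1) → FL=S FR=S RL=S RR=S
cmd 2: advance +11 → t=27, phase=(0,6,6,0) → FL=S FR=S RL=S RR=S
cmd 3: advance +8 → t=35, phase=(8,2,2,8) → FL=S FR=S RL=S RR=S
cmd 4: advance +12 → t=47, phase=(8,2,2,8) → FL=S FR=S RL=S RR=S
cmd 5: advance +8 → t=55, phase=(4,10,10,4) → FL=S FR=W RL=W RR=S
cmd 6: advance +1 → t=56, phase=(5,11,11,5) → FL=S FR=W RL=W RR=S
cmd 7: advance +3 → t=59, phase=(8,2,2,8) → FL=S FR=S RL=S RR=S


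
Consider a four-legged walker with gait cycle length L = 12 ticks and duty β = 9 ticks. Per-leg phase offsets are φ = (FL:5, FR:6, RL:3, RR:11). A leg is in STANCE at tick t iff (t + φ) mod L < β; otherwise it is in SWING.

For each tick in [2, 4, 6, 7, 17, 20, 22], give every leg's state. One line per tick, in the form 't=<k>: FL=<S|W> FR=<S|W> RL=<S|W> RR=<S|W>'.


t=2: phase=(7,8,5,1) vs β=9 → FL=S FR=S RL=S RR=S
t=4: phase=(9,10,7,3) vs β=9 → FL=W FR=W RL=S RR=S
t=6: phase=(11,0,9,5) vs β=9 → FL=W FR=S RL=W RR=S
t=7: phase=(0,1,10,6) vs β=9 → FL=S FR=S RL=W RR=S
t=17: phase=(10,11,8,4) vs β=9 → FL=W FR=W RL=S RR=S
t=20: phase=(1,2,11,7) vs β=9 → FL=S FR=S RL=W RR=S
t=22: phase=(3,4,1,9) vs β=9 → FL=S FR=S RL=S RR=W

t=2: FL=S FR=S RL=S RR=S
t=4: FL=W FR=W RL=S RR=S
t=6: FL=W FR=S RL=W RR=S
t=7: FL=S FR=S RL=W RR=S
t=17: FL=W FR=W RL=S RR=S
t=20: FL=S FR=S RL=W RR=S
t=22: FL=S FR=S RL=S RR=W


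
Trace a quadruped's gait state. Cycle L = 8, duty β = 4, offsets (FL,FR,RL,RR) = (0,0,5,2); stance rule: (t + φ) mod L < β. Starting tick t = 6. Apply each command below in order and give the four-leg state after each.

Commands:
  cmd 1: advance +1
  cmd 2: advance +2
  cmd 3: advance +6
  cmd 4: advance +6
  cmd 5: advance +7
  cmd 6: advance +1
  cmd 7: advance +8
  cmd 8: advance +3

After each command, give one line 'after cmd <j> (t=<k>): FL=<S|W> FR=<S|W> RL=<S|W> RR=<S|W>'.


start t=6: FL=W FR=W RL=S RR=S
cmd 1: advance +1 → t=7, phase=(7,7,4,1) → FL=W FR=W RL=W RR=S
cmd 2: advance +2 → t=9, phase=(1,1,6,3) → FL=S FR=S RL=W RR=S
cmd 3: advance +6 → t=15, phase=(7,7,4,1) → FL=W FR=W RL=W RR=S
cmd 4: advance +6 → t=21, phase=(5,5,2,7) → FL=W FR=W RL=S RR=W
cmd 5: advance +7 → t=28, phase=(4,4,1,6) → FL=W FR=W RL=S RR=W
cmd 6: advance +1 → t=29, phase=(5,5,2,7) → FL=W FR=W RL=S RR=W
cmd 7: advance +8 → t=37, phase=(5,5,2,7) → FL=W FR=W RL=S RR=W
cmd 8: advance +3 → t=40, phase=(0,0,5,2) → FL=S FR=S RL=W RR=S

after cmd 1 (t=7): FL=W FR=W RL=W RR=S
after cmd 2 (t=9): FL=S FR=S RL=W RR=S
after cmd 3 (t=15): FL=W FR=W RL=W RR=S
after cmd 4 (t=21): FL=W FR=W RL=S RR=W
after cmd 5 (t=28): FL=W FR=W RL=S RR=W
after cmd 6 (t=29): FL=W FR=W RL=S RR=W
after cmd 7 (t=37): FL=W FR=W RL=S RR=W
after cmd 8 (t=40): FL=S FR=S RL=W RR=S


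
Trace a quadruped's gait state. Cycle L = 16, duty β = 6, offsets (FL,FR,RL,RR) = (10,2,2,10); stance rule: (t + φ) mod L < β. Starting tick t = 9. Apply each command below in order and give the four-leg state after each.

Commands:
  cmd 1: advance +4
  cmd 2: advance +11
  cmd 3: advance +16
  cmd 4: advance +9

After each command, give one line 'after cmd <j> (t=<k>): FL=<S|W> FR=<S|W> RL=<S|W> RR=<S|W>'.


start t=9: FL=S FR=W RL=W RR=S
cmd 1: advance +4 → t=13, phase=(7,15,15,7) → FL=W FR=W RL=W RR=W
cmd 2: advance +11 → t=24, phase=(2,10,10,2) → FL=S FR=W RL=W RR=S
cmd 3: advance +16 → t=40, phase=(2,10,10,2) → FL=S FR=W RL=W RR=S
cmd 4: advance +9 → t=49, phase=(11,3,3,11) → FL=W FR=S RL=S RR=W

after cmd 1 (t=13): FL=W FR=W RL=W RR=W
after cmd 2 (t=24): FL=S FR=W RL=W RR=S
after cmd 3 (t=40): FL=S FR=W RL=W RR=S
after cmd 4 (t=49): FL=W FR=S RL=S RR=W


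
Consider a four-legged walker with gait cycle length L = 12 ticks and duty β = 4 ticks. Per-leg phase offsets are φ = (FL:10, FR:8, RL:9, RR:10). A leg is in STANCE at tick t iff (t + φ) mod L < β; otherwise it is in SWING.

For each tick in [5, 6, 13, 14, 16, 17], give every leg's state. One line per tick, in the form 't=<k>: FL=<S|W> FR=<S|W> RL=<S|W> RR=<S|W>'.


t=5: phase=(3,1,2,3) vs β=4 → FL=S FR=S RL=S RR=S
t=6: phase=(4,2,3,4) vs β=4 → FL=W FR=S RL=S RR=W
t=13: phase=(11,9,10,11) vs β=4 → FL=W FR=W RL=W RR=W
t=14: phase=(0,10,11,0) vs β=4 → FL=S FR=W RL=W RR=S
t=16: phase=(2,0,1,2) vs β=4 → FL=S FR=S RL=S RR=S
t=17: phase=(3,1,2,3) vs β=4 → FL=S FR=S RL=S RR=S

t=5: FL=S FR=S RL=S RR=S
t=6: FL=W FR=S RL=S RR=W
t=13: FL=W FR=W RL=W RR=W
t=14: FL=S FR=W RL=W RR=S
t=16: FL=S FR=S RL=S RR=S
t=17: FL=S FR=S RL=S RR=S


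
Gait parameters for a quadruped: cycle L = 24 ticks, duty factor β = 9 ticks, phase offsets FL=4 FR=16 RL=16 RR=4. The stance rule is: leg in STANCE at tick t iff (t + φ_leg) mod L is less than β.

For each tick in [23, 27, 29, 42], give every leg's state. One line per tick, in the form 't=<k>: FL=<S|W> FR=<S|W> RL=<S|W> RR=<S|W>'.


t=23: phase=(3,15,15,3) vs β=9 → FL=S FR=W RL=W RR=S
t=27: phase=(7,19,19,7) vs β=9 → FL=S FR=W RL=W RR=S
t=29: phase=(9,21,21,9) vs β=9 → FL=W FR=W RL=W RR=W
t=42: phase=(22,10,10,22) vs β=9 → FL=W FR=W RL=W RR=W

t=23: FL=S FR=W RL=W RR=S
t=27: FL=S FR=W RL=W RR=S
t=29: FL=W FR=W RL=W RR=W
t=42: FL=W FR=W RL=W RR=W


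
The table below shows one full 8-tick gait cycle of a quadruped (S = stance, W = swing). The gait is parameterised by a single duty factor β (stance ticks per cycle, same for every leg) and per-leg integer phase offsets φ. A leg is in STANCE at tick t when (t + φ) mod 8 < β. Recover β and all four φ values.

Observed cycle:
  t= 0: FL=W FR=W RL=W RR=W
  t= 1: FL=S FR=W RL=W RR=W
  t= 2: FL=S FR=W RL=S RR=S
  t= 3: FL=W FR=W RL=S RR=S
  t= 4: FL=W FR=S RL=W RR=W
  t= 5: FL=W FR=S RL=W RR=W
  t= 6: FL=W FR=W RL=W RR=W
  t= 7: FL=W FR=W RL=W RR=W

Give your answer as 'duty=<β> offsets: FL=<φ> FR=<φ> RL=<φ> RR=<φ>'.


duty=2 offsets: FL=7 FR=4 RL=6 RR=6

duty β = stance ticks per leg = 2
FL: stance ticks = 2; W→S at t=1 → φ=7
FR: stance ticks = 2; W→S at t=4 → φ=4
RL: stance ticks = 2; W→S at t=2 → φ=6
RR: stance ticks = 2; W→S at t=2 → φ=6


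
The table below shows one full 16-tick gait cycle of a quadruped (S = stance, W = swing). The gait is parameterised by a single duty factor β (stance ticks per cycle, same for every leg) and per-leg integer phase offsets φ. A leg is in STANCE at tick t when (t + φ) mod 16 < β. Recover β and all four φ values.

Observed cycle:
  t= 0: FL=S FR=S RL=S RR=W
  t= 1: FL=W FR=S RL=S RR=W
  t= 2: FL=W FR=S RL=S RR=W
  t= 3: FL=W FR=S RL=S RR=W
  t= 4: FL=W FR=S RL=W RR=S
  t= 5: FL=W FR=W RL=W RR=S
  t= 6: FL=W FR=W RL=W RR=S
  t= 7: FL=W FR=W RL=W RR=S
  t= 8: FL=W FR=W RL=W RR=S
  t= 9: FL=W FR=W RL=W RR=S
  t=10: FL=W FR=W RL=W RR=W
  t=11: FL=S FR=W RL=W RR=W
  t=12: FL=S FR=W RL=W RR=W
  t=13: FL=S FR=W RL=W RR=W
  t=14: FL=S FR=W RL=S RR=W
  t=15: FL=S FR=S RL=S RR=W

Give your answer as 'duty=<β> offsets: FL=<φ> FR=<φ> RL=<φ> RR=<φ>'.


duty β = stance ticks per leg = 6
FL: stance ticks = 6; W→S at t=11 → φ=5
FR: stance ticks = 6; W→S at t=15 → φ=1
RL: stance ticks = 6; W→S at t=14 → φ=2
RR: stance ticks = 6; W→S at t=4 → φ=12

duty=6 offsets: FL=5 FR=1 RL=2 RR=12


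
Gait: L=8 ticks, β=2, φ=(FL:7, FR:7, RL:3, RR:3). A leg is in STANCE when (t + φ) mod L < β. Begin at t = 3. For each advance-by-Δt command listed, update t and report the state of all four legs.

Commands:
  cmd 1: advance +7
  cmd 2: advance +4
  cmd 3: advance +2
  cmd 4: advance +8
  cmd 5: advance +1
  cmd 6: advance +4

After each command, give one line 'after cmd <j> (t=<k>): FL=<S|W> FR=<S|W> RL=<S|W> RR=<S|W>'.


after cmd 1 (t=10): FL=S FR=S RL=W RR=W
after cmd 2 (t=14): FL=W FR=W RL=S RR=S
after cmd 3 (t=16): FL=W FR=W RL=W RR=W
after cmd 4 (t=24): FL=W FR=W RL=W RR=W
after cmd 5 (t=25): FL=S FR=S RL=W RR=W
after cmd 6 (t=29): FL=W FR=W RL=S RR=S

start t=3: FL=W FR=W RL=W RR=W
cmd 1: advance +7 → t=10, phase=(1,1,5,5) → FL=S FR=S RL=W RR=W
cmd 2: advance +4 → t=14, phase=(5,5,1,1) → FL=W FR=W RL=S RR=S
cmd 3: advance +2 → t=16, phase=(7,7,3,3) → FL=W FR=W RL=W RR=W
cmd 4: advance +8 → t=24, phase=(7,7,3,3) → FL=W FR=W RL=W RR=W
cmd 5: advance +1 → t=25, phase=(0,0,4,4) → FL=S FR=S RL=W RR=W
cmd 6: advance +4 → t=29, phase=(4,4,0,0) → FL=W FR=W RL=S RR=S


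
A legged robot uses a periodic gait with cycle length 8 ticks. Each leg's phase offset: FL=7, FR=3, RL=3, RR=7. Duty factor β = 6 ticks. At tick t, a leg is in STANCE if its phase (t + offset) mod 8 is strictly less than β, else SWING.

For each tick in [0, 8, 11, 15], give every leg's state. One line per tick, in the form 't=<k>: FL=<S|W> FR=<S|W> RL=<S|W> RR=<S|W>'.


t=0: FL=W FR=S RL=S RR=W
t=8: FL=W FR=S RL=S RR=W
t=11: FL=S FR=W RL=W RR=S
t=15: FL=W FR=S RL=S RR=W

t=0: phase=(7,3,3,7) vs β=6 → FL=W FR=S RL=S RR=W
t=8: phase=(7,3,3,7) vs β=6 → FL=W FR=S RL=S RR=W
t=11: phase=(2,6,6,2) vs β=6 → FL=S FR=W RL=W RR=S
t=15: phase=(6,2,2,6) vs β=6 → FL=W FR=S RL=S RR=W


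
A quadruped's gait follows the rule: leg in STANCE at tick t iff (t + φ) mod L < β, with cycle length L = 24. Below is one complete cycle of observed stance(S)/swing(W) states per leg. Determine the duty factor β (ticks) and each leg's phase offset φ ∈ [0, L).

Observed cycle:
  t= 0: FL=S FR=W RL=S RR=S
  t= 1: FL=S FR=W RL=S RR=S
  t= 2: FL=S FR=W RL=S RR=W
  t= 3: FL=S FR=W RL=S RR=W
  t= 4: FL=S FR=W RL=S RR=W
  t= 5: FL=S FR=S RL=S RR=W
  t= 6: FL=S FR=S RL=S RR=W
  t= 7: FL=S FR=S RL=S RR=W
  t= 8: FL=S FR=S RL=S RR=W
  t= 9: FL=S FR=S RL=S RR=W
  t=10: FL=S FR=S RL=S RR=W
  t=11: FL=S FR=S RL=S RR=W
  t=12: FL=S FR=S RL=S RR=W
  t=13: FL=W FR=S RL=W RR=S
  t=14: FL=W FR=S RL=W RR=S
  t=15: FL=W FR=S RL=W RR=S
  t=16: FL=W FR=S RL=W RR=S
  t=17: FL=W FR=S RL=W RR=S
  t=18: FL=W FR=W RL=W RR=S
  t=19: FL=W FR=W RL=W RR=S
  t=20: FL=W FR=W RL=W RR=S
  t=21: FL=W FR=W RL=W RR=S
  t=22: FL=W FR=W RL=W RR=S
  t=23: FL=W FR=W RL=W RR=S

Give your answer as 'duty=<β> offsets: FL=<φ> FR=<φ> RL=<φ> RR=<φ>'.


duty=13 offsets: FL=0 FR=19 RL=0 RR=11

duty β = stance ticks per leg = 13
FL: stance ticks = 13; W→S at t=0 → φ=0
FR: stance ticks = 13; W→S at t=5 → φ=19
RL: stance ticks = 13; W→S at t=0 → φ=0
RR: stance ticks = 13; W→S at t=13 → φ=11


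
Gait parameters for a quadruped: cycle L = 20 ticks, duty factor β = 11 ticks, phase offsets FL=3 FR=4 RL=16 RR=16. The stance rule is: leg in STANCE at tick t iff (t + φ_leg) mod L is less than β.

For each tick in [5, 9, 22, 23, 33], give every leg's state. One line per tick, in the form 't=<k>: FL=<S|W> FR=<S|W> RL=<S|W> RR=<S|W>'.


t=5: phase=(8,9,1,1) vs β=11 → FL=S FR=S RL=S RR=S
t=9: phase=(12,13,5,5) vs β=11 → FL=W FR=W RL=S RR=S
t=22: phase=(5,6,18,18) vs β=11 → FL=S FR=S RL=W RR=W
t=23: phase=(6,7,19,19) vs β=11 → FL=S FR=S RL=W RR=W
t=33: phase=(16,17,9,9) vs β=11 → FL=W FR=W RL=S RR=S

t=5: FL=S FR=S RL=S RR=S
t=9: FL=W FR=W RL=S RR=S
t=22: FL=S FR=S RL=W RR=W
t=23: FL=S FR=S RL=W RR=W
t=33: FL=W FR=W RL=S RR=S


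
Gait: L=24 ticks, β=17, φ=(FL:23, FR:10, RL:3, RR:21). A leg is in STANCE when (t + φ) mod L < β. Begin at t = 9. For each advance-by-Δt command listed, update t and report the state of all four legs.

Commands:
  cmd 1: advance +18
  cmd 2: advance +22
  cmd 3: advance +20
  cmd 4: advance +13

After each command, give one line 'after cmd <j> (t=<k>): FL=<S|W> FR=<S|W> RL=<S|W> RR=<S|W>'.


start t=9: FL=S FR=W RL=S RR=S
cmd 1: advance +18 → t=27, phase=(2,13,6,0) → FL=S FR=S RL=S RR=S
cmd 2: advance +22 → t=49, phase=(0,11,4,22) → FL=S FR=S RL=S RR=W
cmd 3: advance +20 → t=69, phase=(20,7,0,18) → FL=W FR=S RL=S RR=W
cmd 4: advance +13 → t=82, phase=(9,20,13,7) → FL=S FR=W RL=S RR=S

after cmd 1 (t=27): FL=S FR=S RL=S RR=S
after cmd 2 (t=49): FL=S FR=S RL=S RR=W
after cmd 3 (t=69): FL=W FR=S RL=S RR=W
after cmd 4 (t=82): FL=S FR=W RL=S RR=S


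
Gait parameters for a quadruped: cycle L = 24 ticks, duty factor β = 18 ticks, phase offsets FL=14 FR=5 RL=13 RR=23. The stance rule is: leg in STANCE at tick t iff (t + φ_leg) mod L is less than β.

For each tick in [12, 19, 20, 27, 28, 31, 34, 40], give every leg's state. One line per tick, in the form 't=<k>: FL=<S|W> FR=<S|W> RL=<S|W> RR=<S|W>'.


t=12: FL=S FR=S RL=S RR=S
t=19: FL=S FR=S RL=S RR=W
t=20: FL=S FR=S RL=S RR=W
t=27: FL=S FR=S RL=S RR=S
t=28: FL=W FR=S RL=S RR=S
t=31: FL=W FR=S RL=W RR=S
t=34: FL=S FR=S RL=W RR=S
t=40: FL=S FR=W RL=S RR=S

t=12: phase=(2,17,1,11) vs β=18 → FL=S FR=S RL=S RR=S
t=19: phase=(9,0,8,18) vs β=18 → FL=S FR=S RL=S RR=W
t=20: phase=(10,1,9,19) vs β=18 → FL=S FR=S RL=S RR=W
t=27: phase=(17,8,16,2) vs β=18 → FL=S FR=S RL=S RR=S
t=28: phase=(18,9,17,3) vs β=18 → FL=W FR=S RL=S RR=S
t=31: phase=(21,12,20,6) vs β=18 → FL=W FR=S RL=W RR=S
t=34: phase=(0,15,23,9) vs β=18 → FL=S FR=S RL=W RR=S
t=40: phase=(6,21,5,15) vs β=18 → FL=S FR=W RL=S RR=S


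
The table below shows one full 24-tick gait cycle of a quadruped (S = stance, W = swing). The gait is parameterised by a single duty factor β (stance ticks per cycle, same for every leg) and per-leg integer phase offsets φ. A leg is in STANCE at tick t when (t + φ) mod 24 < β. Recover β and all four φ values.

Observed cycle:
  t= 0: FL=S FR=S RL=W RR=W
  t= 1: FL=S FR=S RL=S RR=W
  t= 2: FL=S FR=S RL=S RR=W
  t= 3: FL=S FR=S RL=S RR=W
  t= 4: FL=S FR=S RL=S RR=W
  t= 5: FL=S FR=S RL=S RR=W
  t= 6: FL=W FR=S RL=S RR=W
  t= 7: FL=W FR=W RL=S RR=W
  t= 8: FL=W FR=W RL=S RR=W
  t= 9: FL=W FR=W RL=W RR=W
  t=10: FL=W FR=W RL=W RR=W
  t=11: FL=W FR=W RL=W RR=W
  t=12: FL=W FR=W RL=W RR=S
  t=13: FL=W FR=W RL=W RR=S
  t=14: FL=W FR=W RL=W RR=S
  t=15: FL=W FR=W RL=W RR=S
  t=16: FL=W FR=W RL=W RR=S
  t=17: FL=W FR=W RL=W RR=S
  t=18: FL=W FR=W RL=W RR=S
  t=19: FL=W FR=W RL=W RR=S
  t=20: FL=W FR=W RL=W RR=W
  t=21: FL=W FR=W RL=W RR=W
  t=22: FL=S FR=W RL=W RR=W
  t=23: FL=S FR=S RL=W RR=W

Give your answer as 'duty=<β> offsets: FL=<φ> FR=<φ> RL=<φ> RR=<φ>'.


duty β = stance ticks per leg = 8
FL: stance ticks = 8; W→S at t=22 → φ=2
FR: stance ticks = 8; W→S at t=23 → φ=1
RL: stance ticks = 8; W→S at t=1 → φ=23
RR: stance ticks = 8; W→S at t=12 → φ=12

duty=8 offsets: FL=2 FR=1 RL=23 RR=12


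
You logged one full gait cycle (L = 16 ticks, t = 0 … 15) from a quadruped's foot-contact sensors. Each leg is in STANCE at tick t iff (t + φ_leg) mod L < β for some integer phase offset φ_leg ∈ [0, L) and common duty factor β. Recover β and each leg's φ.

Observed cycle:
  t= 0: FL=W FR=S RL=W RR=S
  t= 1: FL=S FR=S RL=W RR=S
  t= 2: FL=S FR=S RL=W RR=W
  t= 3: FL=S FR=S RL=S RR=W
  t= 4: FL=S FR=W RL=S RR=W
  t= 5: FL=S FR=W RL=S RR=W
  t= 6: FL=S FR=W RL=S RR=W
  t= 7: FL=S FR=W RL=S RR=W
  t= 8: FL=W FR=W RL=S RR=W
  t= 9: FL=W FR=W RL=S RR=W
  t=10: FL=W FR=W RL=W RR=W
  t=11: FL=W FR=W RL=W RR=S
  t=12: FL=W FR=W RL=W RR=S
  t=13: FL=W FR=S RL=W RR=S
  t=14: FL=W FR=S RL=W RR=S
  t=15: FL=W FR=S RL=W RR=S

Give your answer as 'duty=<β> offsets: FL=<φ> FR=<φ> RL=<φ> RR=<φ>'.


duty=7 offsets: FL=15 FR=3 RL=13 RR=5

duty β = stance ticks per leg = 7
FL: stance ticks = 7; W→S at t=1 → φ=15
FR: stance ticks = 7; W→S at t=13 → φ=3
RL: stance ticks = 7; W→S at t=3 → φ=13
RR: stance ticks = 7; W→S at t=11 → φ=5


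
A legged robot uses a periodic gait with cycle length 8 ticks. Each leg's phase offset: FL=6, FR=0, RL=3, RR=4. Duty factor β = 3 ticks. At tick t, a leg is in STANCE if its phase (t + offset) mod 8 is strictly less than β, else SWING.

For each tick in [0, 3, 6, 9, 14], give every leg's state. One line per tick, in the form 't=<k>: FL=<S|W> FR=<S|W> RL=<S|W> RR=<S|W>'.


t=0: FL=W FR=S RL=W RR=W
t=3: FL=S FR=W RL=W RR=W
t=6: FL=W FR=W RL=S RR=S
t=9: FL=W FR=S RL=W RR=W
t=14: FL=W FR=W RL=S RR=S

t=0: phase=(6,0,3,4) vs β=3 → FL=W FR=S RL=W RR=W
t=3: phase=(1,3,6,7) vs β=3 → FL=S FR=W RL=W RR=W
t=6: phase=(4,6,1,2) vs β=3 → FL=W FR=W RL=S RR=S
t=9: phase=(7,1,4,5) vs β=3 → FL=W FR=S RL=W RR=W
t=14: phase=(4,6,1,2) vs β=3 → FL=W FR=W RL=S RR=S


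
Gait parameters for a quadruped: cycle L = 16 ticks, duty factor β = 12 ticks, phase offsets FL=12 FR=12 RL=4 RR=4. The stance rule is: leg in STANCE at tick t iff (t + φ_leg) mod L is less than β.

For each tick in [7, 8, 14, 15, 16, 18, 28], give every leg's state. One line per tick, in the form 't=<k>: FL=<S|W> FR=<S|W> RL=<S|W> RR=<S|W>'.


t=7: FL=S FR=S RL=S RR=S
t=8: FL=S FR=S RL=W RR=W
t=14: FL=S FR=S RL=S RR=S
t=15: FL=S FR=S RL=S RR=S
t=16: FL=W FR=W RL=S RR=S
t=18: FL=W FR=W RL=S RR=S
t=28: FL=S FR=S RL=S RR=S

t=7: phase=(3,3,11,11) vs β=12 → FL=S FR=S RL=S RR=S
t=8: phase=(4,4,12,12) vs β=12 → FL=S FR=S RL=W RR=W
t=14: phase=(10,10,2,2) vs β=12 → FL=S FR=S RL=S RR=S
t=15: phase=(11,11,3,3) vs β=12 → FL=S FR=S RL=S RR=S
t=16: phase=(12,12,4,4) vs β=12 → FL=W FR=W RL=S RR=S
t=18: phase=(14,14,6,6) vs β=12 → FL=W FR=W RL=S RR=S
t=28: phase=(8,8,0,0) vs β=12 → FL=S FR=S RL=S RR=S


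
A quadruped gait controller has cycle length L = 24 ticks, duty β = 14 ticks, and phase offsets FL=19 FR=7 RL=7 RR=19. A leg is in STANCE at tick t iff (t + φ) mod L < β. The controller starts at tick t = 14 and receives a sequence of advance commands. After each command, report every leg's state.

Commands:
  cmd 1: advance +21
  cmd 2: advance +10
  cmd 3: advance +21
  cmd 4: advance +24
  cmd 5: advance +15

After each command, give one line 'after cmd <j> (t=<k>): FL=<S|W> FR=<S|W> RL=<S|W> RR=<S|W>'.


after cmd 1 (t=35): FL=S FR=W RL=W RR=S
after cmd 2 (t=45): FL=W FR=S RL=S RR=W
after cmd 3 (t=66): FL=S FR=S RL=S RR=S
after cmd 4 (t=90): FL=S FR=S RL=S RR=S
after cmd 5 (t=105): FL=S FR=W RL=W RR=S

start t=14: FL=S FR=W RL=W RR=S
cmd 1: advance +21 → t=35, phase=(6,18,18,6) → FL=S FR=W RL=W RR=S
cmd 2: advance +10 → t=45, phase=(16,4,4,16) → FL=W FR=S RL=S RR=W
cmd 3: advance +21 → t=66, phase=(13,1,1,13) → FL=S FR=S RL=S RR=S
cmd 4: advance +24 → t=90, phase=(13,1,1,13) → FL=S FR=S RL=S RR=S
cmd 5: advance +15 → t=105, phase=(4,16,16,4) → FL=S FR=W RL=W RR=S


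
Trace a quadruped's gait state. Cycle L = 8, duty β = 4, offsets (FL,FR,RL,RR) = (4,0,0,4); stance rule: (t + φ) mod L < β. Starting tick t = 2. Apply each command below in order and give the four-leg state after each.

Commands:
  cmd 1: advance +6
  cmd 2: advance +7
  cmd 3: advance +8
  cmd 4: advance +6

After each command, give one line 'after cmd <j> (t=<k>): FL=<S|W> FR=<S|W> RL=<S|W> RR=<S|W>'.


after cmd 1 (t=8): FL=W FR=S RL=S RR=W
after cmd 2 (t=15): FL=S FR=W RL=W RR=S
after cmd 3 (t=23): FL=S FR=W RL=W RR=S
after cmd 4 (t=29): FL=S FR=W RL=W RR=S

start t=2: FL=W FR=S RL=S RR=W
cmd 1: advance +6 → t=8, phase=(4,0,0,4) → FL=W FR=S RL=S RR=W
cmd 2: advance +7 → t=15, phase=(3,7,7,3) → FL=S FR=W RL=W RR=S
cmd 3: advance +8 → t=23, phase=(3,7,7,3) → FL=S FR=W RL=W RR=S
cmd 4: advance +6 → t=29, phase=(1,5,5,1) → FL=S FR=W RL=W RR=S


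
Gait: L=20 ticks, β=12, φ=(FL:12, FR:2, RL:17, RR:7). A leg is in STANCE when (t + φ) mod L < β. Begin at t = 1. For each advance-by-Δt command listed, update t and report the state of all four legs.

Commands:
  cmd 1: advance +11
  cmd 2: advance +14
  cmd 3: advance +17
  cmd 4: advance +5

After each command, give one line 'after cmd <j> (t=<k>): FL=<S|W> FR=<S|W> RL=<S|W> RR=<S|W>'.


after cmd 1 (t=12): FL=S FR=W RL=S RR=W
after cmd 2 (t=26): FL=W FR=S RL=S RR=W
after cmd 3 (t=43): FL=W FR=S RL=S RR=S
after cmd 4 (t=48): FL=S FR=S RL=S RR=W

start t=1: FL=W FR=S RL=W RR=S
cmd 1: advance +11 → t=12, phase=(4,14,9,19) → FL=S FR=W RL=S RR=W
cmd 2: advance +14 → t=26, phase=(18,8,3,13) → FL=W FR=S RL=S RR=W
cmd 3: advance +17 → t=43, phase=(15,5,0,10) → FL=W FR=S RL=S RR=S
cmd 4: advance +5 → t=48, phase=(0,10,5,15) → FL=S FR=S RL=S RR=W


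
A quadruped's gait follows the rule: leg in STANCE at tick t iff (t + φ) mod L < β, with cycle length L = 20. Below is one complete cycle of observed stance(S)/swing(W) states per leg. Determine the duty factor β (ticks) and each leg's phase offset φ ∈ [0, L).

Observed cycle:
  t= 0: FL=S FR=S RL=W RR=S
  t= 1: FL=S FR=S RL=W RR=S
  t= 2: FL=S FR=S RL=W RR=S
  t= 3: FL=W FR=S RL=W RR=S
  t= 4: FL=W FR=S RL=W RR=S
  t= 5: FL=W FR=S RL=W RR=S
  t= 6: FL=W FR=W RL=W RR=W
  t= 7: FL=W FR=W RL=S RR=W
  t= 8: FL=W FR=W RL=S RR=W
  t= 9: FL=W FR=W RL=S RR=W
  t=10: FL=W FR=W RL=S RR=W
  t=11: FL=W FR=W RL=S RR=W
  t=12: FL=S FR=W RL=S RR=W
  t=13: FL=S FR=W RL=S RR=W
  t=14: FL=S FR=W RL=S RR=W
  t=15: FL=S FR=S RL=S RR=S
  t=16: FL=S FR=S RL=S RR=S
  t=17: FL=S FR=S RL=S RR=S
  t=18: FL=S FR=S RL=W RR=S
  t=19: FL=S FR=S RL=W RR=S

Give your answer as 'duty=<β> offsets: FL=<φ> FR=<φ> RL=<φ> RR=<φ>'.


duty β = stance ticks per leg = 11
FL: stance ticks = 11; W→S at t=12 → φ=8
FR: stance ticks = 11; W→S at t=15 → φ=5
RL: stance ticks = 11; W→S at t=7 → φ=13
RR: stance ticks = 11; W→S at t=15 → φ=5

duty=11 offsets: FL=8 FR=5 RL=13 RR=5


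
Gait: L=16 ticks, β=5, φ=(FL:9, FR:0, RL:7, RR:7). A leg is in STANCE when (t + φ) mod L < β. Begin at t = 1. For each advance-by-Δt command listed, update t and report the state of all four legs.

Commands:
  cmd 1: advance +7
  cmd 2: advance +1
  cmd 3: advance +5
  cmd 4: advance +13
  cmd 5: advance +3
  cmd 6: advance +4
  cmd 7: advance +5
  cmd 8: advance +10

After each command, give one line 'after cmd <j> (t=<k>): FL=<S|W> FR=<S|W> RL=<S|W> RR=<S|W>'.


after cmd 1 (t=8): FL=S FR=W RL=W RR=W
after cmd 2 (t=9): FL=S FR=W RL=S RR=S
after cmd 3 (t=14): FL=W FR=W RL=W RR=W
after cmd 4 (t=27): FL=S FR=W RL=S RR=S
after cmd 5 (t=30): FL=W FR=W RL=W RR=W
after cmd 6 (t=34): FL=W FR=S RL=W RR=W
after cmd 7 (t=39): FL=S FR=W RL=W RR=W
after cmd 8 (t=49): FL=W FR=S RL=W RR=W

start t=1: FL=W FR=S RL=W RR=W
cmd 1: advance +7 → t=8, phase=(1,8,15,15) → FL=S FR=W RL=W RR=W
cmd 2: advance +1 → t=9, phase=(2,9,0,0) → FL=S FR=W RL=S RR=S
cmd 3: advance +5 → t=14, phase=(7,14,5,5) → FL=W FR=W RL=W RR=W
cmd 4: advance +13 → t=27, phase=(4,11,2,2) → FL=S FR=W RL=S RR=S
cmd 5: advance +3 → t=30, phase=(7,14,5,5) → FL=W FR=W RL=W RR=W
cmd 6: advance +4 → t=34, phase=(11,2,9,9) → FL=W FR=S RL=W RR=W
cmd 7: advance +5 → t=39, phase=(0,7,14,14) → FL=S FR=W RL=W RR=W
cmd 8: advance +10 → t=49, phase=(10,1,8,8) → FL=W FR=S RL=W RR=W


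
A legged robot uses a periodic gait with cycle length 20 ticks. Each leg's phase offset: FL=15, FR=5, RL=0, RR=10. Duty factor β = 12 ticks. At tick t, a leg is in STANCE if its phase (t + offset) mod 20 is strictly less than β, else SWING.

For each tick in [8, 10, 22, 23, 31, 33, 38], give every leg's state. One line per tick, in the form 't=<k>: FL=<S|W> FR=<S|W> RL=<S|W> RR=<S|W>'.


t=8: FL=S FR=W RL=S RR=W
t=10: FL=S FR=W RL=S RR=S
t=22: FL=W FR=S RL=S RR=W
t=23: FL=W FR=S RL=S RR=W
t=31: FL=S FR=W RL=S RR=S
t=33: FL=S FR=W RL=W RR=S
t=38: FL=W FR=S RL=W RR=S

t=8: phase=(3,13,8,18) vs β=12 → FL=S FR=W RL=S RR=W
t=10: phase=(5,15,10,0) vs β=12 → FL=S FR=W RL=S RR=S
t=22: phase=(17,7,2,12) vs β=12 → FL=W FR=S RL=S RR=W
t=23: phase=(18,8,3,13) vs β=12 → FL=W FR=S RL=S RR=W
t=31: phase=(6,16,11,1) vs β=12 → FL=S FR=W RL=S RR=S
t=33: phase=(8,18,13,3) vs β=12 → FL=S FR=W RL=W RR=S
t=38: phase=(13,3,18,8) vs β=12 → FL=W FR=S RL=W RR=S


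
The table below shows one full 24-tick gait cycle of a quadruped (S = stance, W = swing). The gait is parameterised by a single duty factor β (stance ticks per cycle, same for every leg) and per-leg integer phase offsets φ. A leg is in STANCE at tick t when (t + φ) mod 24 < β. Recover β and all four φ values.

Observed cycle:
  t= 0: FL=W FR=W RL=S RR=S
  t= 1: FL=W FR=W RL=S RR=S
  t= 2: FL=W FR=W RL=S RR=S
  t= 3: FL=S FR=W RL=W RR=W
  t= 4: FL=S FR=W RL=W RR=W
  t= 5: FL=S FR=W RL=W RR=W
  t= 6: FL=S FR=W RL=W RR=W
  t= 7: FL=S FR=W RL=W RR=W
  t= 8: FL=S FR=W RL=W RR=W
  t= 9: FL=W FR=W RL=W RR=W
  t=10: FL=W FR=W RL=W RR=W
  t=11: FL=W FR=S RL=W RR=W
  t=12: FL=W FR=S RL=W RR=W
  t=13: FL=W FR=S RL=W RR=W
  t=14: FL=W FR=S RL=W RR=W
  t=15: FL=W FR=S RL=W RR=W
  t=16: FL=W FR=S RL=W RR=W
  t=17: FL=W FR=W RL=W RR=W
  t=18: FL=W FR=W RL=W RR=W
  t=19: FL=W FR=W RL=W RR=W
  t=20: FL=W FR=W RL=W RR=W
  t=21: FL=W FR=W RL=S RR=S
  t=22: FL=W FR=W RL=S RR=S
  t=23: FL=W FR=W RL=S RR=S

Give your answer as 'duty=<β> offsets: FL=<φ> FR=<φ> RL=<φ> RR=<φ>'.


duty=6 offsets: FL=21 FR=13 RL=3 RR=3

duty β = stance ticks per leg = 6
FL: stance ticks = 6; W→S at t=3 → φ=21
FR: stance ticks = 6; W→S at t=11 → φ=13
RL: stance ticks = 6; W→S at t=21 → φ=3
RR: stance ticks = 6; W→S at t=21 → φ=3


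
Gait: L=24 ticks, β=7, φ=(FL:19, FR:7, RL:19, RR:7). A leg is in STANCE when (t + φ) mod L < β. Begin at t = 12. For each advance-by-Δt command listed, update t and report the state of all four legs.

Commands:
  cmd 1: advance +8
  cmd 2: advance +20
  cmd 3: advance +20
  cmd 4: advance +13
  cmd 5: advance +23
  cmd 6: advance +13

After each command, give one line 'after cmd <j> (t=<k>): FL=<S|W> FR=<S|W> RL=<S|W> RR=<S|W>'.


start t=12: FL=W FR=W RL=W RR=W
cmd 1: advance +8 → t=20, phase=(15,3,15,3) → FL=W FR=S RL=W RR=S
cmd 2: advance +20 → t=40, phase=(11,23,11,23) → FL=W FR=W RL=W RR=W
cmd 3: advance +20 → t=60, phase=(7,19,7,19) → FL=W FR=W RL=W RR=W
cmd 4: advance +13 → t=73, phase=(20,8,20,8) → FL=W FR=W RL=W RR=W
cmd 5: advance +23 → t=96, phase=(19,7,19,7) → FL=W FR=W RL=W RR=W
cmd 6: advance +13 → t=109, phase=(8,20,8,20) → FL=W FR=W RL=W RR=W

after cmd 1 (t=20): FL=W FR=S RL=W RR=S
after cmd 2 (t=40): FL=W FR=W RL=W RR=W
after cmd 3 (t=60): FL=W FR=W RL=W RR=W
after cmd 4 (t=73): FL=W FR=W RL=W RR=W
after cmd 5 (t=96): FL=W FR=W RL=W RR=W
after cmd 6 (t=109): FL=W FR=W RL=W RR=W


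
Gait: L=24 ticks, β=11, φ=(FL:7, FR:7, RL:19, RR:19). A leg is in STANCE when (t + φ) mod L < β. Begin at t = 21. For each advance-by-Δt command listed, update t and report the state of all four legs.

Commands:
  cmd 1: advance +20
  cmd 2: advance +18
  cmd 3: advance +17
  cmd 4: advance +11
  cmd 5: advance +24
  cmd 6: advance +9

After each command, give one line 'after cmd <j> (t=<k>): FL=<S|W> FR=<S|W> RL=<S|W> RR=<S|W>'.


after cmd 1 (t=41): FL=S FR=S RL=W RR=W
after cmd 2 (t=59): FL=W FR=W RL=S RR=S
after cmd 3 (t=76): FL=W FR=W RL=W RR=W
after cmd 4 (t=87): FL=W FR=W RL=S RR=S
after cmd 5 (t=111): FL=W FR=W RL=S RR=S
after cmd 6 (t=120): FL=S FR=S RL=W RR=W

start t=21: FL=S FR=S RL=W RR=W
cmd 1: advance +20 → t=41, phase=(0,0,12,12) → FL=S FR=S RL=W RR=W
cmd 2: advance +18 → t=59, phase=(18,18,6,6) → FL=W FR=W RL=S RR=S
cmd 3: advance +17 → t=76, phase=(11,11,23,23) → FL=W FR=W RL=W RR=W
cmd 4: advance +11 → t=87, phase=(22,22,10,10) → FL=W FR=W RL=S RR=S
cmd 5: advance +24 → t=111, phase=(22,22,10,10) → FL=W FR=W RL=S RR=S
cmd 6: advance +9 → t=120, phase=(7,7,19,19) → FL=S FR=S RL=W RR=W


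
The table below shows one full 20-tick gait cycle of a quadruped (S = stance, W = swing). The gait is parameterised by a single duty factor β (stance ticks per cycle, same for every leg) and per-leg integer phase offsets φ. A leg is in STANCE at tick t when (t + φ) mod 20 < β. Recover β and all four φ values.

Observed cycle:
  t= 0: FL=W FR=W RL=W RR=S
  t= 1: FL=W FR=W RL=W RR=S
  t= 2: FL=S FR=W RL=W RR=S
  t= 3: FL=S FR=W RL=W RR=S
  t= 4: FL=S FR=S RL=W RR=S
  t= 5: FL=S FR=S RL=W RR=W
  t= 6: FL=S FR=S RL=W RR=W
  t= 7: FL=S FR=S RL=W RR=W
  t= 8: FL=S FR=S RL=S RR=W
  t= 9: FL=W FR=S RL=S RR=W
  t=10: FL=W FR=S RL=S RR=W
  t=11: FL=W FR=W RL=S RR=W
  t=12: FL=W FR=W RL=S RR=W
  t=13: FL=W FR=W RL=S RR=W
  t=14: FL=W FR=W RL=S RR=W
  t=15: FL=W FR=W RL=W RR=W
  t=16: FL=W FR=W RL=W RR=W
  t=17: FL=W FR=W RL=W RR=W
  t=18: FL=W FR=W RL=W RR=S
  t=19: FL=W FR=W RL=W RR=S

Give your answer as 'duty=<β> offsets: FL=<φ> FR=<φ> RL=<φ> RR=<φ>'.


duty β = stance ticks per leg = 7
FL: stance ticks = 7; W→S at t=2 → φ=18
FR: stance ticks = 7; W→S at t=4 → φ=16
RL: stance ticks = 7; W→S at t=8 → φ=12
RR: stance ticks = 7; W→S at t=18 → φ=2

duty=7 offsets: FL=18 FR=16 RL=12 RR=2


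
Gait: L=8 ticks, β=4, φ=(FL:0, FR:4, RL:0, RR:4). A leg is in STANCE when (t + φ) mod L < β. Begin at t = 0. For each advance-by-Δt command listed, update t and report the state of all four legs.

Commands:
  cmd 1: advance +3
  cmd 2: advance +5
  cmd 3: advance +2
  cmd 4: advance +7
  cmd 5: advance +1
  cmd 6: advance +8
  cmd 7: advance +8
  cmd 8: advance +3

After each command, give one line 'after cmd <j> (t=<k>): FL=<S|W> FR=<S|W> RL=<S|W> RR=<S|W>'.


start t=0: FL=S FR=W RL=S RR=W
cmd 1: advance +3 → t=3, phase=(3,7,3,7) → FL=S FR=W RL=S RR=W
cmd 2: advance +5 → t=8, phase=(0,4,0,4) → FL=S FR=W RL=S RR=W
cmd 3: advance +2 → t=10, phase=(2,6,2,6) → FL=S FR=W RL=S RR=W
cmd 4: advance +7 → t=17, phase=(1,5,1,5) → FL=S FR=W RL=S RR=W
cmd 5: advance +1 → t=18, phase=(2,6,2,6) → FL=S FR=W RL=S RR=W
cmd 6: advance +8 → t=26, phase=(2,6,2,6) → FL=S FR=W RL=S RR=W
cmd 7: advance +8 → t=34, phase=(2,6,2,6) → FL=S FR=W RL=S RR=W
cmd 8: advance +3 → t=37, phase=(5,1,5,1) → FL=W FR=S RL=W RR=S

after cmd 1 (t=3): FL=S FR=W RL=S RR=W
after cmd 2 (t=8): FL=S FR=W RL=S RR=W
after cmd 3 (t=10): FL=S FR=W RL=S RR=W
after cmd 4 (t=17): FL=S FR=W RL=S RR=W
after cmd 5 (t=18): FL=S FR=W RL=S RR=W
after cmd 6 (t=26): FL=S FR=W RL=S RR=W
after cmd 7 (t=34): FL=S FR=W RL=S RR=W
after cmd 8 (t=37): FL=W FR=S RL=W RR=S


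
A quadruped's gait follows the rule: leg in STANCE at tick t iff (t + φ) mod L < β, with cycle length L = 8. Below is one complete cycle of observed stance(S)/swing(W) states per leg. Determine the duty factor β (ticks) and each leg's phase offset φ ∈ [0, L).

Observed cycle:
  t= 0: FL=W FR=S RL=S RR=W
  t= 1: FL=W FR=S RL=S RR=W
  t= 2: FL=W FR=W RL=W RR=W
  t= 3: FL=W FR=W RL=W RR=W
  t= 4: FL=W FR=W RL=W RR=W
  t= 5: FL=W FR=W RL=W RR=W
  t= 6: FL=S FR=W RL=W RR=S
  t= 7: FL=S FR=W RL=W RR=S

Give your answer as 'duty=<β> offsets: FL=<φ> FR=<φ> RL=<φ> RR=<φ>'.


duty β = stance ticks per leg = 2
FL: stance ticks = 2; W→S at t=6 → φ=2
FR: stance ticks = 2; W→S at t=0 → φ=0
RL: stance ticks = 2; W→S at t=0 → φ=0
RR: stance ticks = 2; W→S at t=6 → φ=2

duty=2 offsets: FL=2 FR=0 RL=0 RR=2


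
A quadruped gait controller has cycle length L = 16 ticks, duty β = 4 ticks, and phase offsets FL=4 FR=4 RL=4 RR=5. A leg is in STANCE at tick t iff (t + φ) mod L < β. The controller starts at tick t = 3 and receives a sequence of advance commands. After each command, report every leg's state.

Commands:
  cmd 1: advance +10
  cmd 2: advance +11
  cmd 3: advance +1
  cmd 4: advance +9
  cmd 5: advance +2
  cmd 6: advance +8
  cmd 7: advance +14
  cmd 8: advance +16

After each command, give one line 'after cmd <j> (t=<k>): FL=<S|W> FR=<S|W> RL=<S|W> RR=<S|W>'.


start t=3: FL=W FR=W RL=W RR=W
cmd 1: advance +10 → t=13, phase=(1,1,1,2) → FL=S FR=S RL=S RR=S
cmd 2: advance +11 → t=24, phase=(12,12,12,13) → FL=W FR=W RL=W RR=W
cmd 3: advance +1 → t=25, phase=(13,13,13,14) → FL=W FR=W RL=W RR=W
cmd 4: advance +9 → t=34, phase=(6,6,6,7) → FL=W FR=W RL=W RR=W
cmd 5: advance +2 → t=36, phase=(8,8,8,9) → FL=W FR=W RL=W RR=W
cmd 6: advance +8 → t=44, phase=(0,0,0,1) → FL=S FR=S RL=S RR=S
cmd 7: advance +14 → t=58, phase=(14,14,14,15) → FL=W FR=W RL=W RR=W
cmd 8: advance +16 → t=74, phase=(14,14,14,15) → FL=W FR=W RL=W RR=W

after cmd 1 (t=13): FL=S FR=S RL=S RR=S
after cmd 2 (t=24): FL=W FR=W RL=W RR=W
after cmd 3 (t=25): FL=W FR=W RL=W RR=W
after cmd 4 (t=34): FL=W FR=W RL=W RR=W
after cmd 5 (t=36): FL=W FR=W RL=W RR=W
after cmd 6 (t=44): FL=S FR=S RL=S RR=S
after cmd 7 (t=58): FL=W FR=W RL=W RR=W
after cmd 8 (t=74): FL=W FR=W RL=W RR=W
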